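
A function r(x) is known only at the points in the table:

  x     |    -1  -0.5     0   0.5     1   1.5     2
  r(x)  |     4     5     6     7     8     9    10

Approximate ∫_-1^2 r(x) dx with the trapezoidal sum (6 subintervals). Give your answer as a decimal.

Δx = 0.5.
T_6 = (0.5/2)·[4 + 2·5 + 2·6 + 2·7 + 2·8 + 2·9 + 10] = 21.

21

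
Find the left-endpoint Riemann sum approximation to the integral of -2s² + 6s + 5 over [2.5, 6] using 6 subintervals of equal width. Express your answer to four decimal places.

-16.0012

Δs = (6 − 2.5)/6 = 7/12.
Left endpoints: 2.5, 37/12, 11/3, 4.25, 29/6, 65/12.
f(2.5) = 7.5, f(37/12) = 323/72, f(11/3) = 1/9, f(4.25) = -5.625, f(29/6) = -229/18, f(65/12) = -1525/72.
Sum = Δs · [f(2.5) + f(37/12) + f(11/3) + ...].
Sum ≈ -16.0012.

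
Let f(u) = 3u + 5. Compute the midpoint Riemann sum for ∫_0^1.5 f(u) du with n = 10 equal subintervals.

Δu = (1.5 − 0)/10 = 0.15.
Midpoints: 0.075, 0.225, 0.375, 0.525, 0.675, 0.825, 0.975, 1.125, 1.275, 1.425.
f(0.075) = 5.225, f(0.225) = 5.675, f(0.375) = 6.125, f(0.525) = 6.575, f(0.675) = 7.025, f(0.825) = 7.475, f(0.975) = 7.925, f(1.125) = 8.375, f(1.275) = 8.825, f(1.425) = 9.275.
Sum = Δu · [f(0.075) + f(0.225) + f(0.375) + ...].
Sum = 10.875.

10.875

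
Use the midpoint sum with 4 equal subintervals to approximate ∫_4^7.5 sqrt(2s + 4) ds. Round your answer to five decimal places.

Δs = (7.5 − 4)/4 = 0.875.
Midpoints: 4.4375, 5.3125, 6.1875, 7.0625.
f(4.4375) ≈ 3.58818, f(5.3125) ≈ 3.82426, f(6.1875) ≈ 4.04660, f(7.0625) ≈ 4.25735.
Sum = Δs · [f(4.4375) + f(5.3125) + f(6.1875) + f(7.0625)].
Sum ≈ 13.75184.

13.75184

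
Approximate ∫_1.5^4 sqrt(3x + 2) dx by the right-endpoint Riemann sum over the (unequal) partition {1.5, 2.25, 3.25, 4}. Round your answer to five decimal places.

8.45260

Subinterval widths: 0.75, 1, 0.75.
Right endpoints: 2.25, 3.25, 4.
f(2.25) ≈ 2.95804, f(3.25) ≈ 3.42783, f(4) ≈ 3.74166.
Sum = Σ Δx_i · f(x_i).
Sum ≈ 8.45260.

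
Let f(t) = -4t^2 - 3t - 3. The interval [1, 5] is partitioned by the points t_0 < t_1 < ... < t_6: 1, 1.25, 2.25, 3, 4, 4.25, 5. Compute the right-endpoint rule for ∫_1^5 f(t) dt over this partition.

Subinterval widths: 0.25, 1, 0.75, 1, 0.25, 0.75.
Right endpoints: 1.25, 2.25, 3, 4, 4.25, 5.
f(1.25) = -13, f(2.25) = -30, f(3) = -48, f(4) = -79, f(4.25) = -88, f(5) = -118.
Sum = Σ Δt_i · f(t_i).
Sum = -258.75.

-258.75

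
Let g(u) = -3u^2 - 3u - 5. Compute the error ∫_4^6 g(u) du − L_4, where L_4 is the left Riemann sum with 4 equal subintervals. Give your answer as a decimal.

-16.25

Exact integral: ∫_4^6 g(u) du = -192.
L_4 = -175.75.
Error = -192 − (-175.75) = -16.25.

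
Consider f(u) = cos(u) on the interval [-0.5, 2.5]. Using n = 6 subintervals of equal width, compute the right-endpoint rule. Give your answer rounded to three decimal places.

0.636

Δu = (2.5 − (-0.5))/6 = 0.5.
Right endpoints: 0, 0.5, 1, 1.5, 2, 2.5.
f(0) ≈ 1.000, f(0.5) ≈ 0.878, f(1) ≈ 0.540, f(1.5) ≈ 0.071, f(2) ≈ -0.416, f(2.5) ≈ -0.801.
Sum = Δu · [f(0) + f(0.5) + f(1) + ...].
Sum ≈ 0.636.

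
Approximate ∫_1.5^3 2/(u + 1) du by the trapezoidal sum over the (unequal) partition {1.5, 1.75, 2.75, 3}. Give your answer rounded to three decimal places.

Subinterval widths: 0.25, 1, 0.25.
f(1.5) = 0.8, f(1.75) = 8/11, f(2.75) = 8/15, f(3) = 0.5.
On each subinterval the trapezoid contributes (Δu_i/2)·[f(u_{i-1}) + f(u_i)].
Sum ≈ 0.950.

0.950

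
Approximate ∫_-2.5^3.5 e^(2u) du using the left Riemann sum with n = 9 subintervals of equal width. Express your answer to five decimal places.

Δu = (3.5 − (-2.5))/9 = 2/3.
Left endpoints: -2.5, -11/6, -7/6, -0.5, 1/6, 5/6, 1.5, 13/6, 17/6.
f(-2.5) ≈ 0.00674, f(-11/6) ≈ 0.02556, f(-7/6) ≈ 0.09697, f(-0.5) ≈ 0.36788, f(1/6) ≈ 1.39561, f(5/6) ≈ 5.29449, f(1.5) ≈ 20.08554, f(13/6) ≈ 76.19786, f(17/6) ≈ 289.06936.
Sum = Δu · [f(-2.5) + f(-11/6) + f(-7/6) + ...].
Sum ≈ 261.69334.

261.69334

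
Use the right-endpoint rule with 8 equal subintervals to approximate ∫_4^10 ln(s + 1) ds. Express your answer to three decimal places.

Δs = (10 − 4)/8 = 0.75.
Right endpoints: 4.75, 5.5, 6.25, 7, 7.75, 8.5, 9.25, 10.
f(4.75) ≈ 1.749, f(5.5) ≈ 1.872, f(6.25) ≈ 1.981, f(7) ≈ 2.079, f(7.75) ≈ 2.169, f(8.5) ≈ 2.251, f(9.25) ≈ 2.327, f(10) ≈ 2.398.
Sum = Δs · [f(4.75) + f(5.5) + f(6.25) + ...].
Sum ≈ 12.620.

12.620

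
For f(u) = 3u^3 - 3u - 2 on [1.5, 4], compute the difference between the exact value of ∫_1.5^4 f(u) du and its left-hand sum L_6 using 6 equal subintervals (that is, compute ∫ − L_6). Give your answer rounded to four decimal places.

34.5378

Exact integral: ∫_1.5^4 f(u) du = 162.578125.
L_6 ≈ 128.040365.
Error ≈ 162.578125 − 128.040365 ≈ 34.5378.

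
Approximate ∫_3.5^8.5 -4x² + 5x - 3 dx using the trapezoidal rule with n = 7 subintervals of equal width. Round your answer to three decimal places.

-628.367

Δx = (8.5 − 3.5)/7 = 5/7.
f(3.5) = -34.5, f(59/14) = -5191/98, f(69/14) = -7401/98, f(79/14) = -10011/98, f(89/14) = -13021/98, f(99/14) = -16431/98, f(109/14) = -20241/98, f(8.5) = -249.5.
T_7 = (Δx/2)·[f(x_0) + 2f(x_1) + ... + 2f(x_{6}) + f(x_7)].
Sum ≈ -628.367.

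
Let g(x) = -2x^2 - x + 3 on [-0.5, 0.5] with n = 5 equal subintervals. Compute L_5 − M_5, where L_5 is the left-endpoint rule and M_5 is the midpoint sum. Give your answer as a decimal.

0.08

L_5 = 2.92.
M_5 = 2.84.
L_5 − M_5 = 0.08.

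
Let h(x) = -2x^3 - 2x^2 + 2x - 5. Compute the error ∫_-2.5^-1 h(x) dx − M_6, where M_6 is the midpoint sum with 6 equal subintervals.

Exact integral: ∫_-2.5^-1 h(x) dx = -3.46875.
M_6 = -3.53515625.
Error = -3.46875 − (-3.53515625) = 0.06640625.

0.06640625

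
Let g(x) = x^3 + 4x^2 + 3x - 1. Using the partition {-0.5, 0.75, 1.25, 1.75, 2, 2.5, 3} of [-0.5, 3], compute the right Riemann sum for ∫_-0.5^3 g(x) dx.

87.62109375

Subinterval widths: 1.25, 0.5, 0.5, 0.25, 0.5, 0.5.
Right endpoints: 0.75, 1.25, 1.75, 2, 2.5, 3.
g(0.75) = 3.921875, g(1.25) = 10.953125, g(1.75) = 21.859375, g(2) = 29, g(2.5) = 47.125, g(3) = 71.
Sum = Σ Δx_i · g(x_i).
Sum = 87.62109375.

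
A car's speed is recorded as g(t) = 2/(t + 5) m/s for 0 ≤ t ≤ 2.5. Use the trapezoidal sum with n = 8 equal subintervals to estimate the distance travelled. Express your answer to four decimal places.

0.8113

Δt = (2.5 − 0)/8 = 0.3125.
g(0) = 0.4, g(0.3125) = 32/85, g(0.625) = 16/45, g(0.9375) = 32/95, g(1.25) = 0.32, g(1.5625) = 32/105, g(1.875) = 16/55, g(2.1875) = 32/115, g(2.5) = 4/15.
T_8 = (Δt/2)·[g(t_0) + 2g(t_1) + ... + 2g(t_{7}) + g(t_8)].
Sum ≈ 0.8113.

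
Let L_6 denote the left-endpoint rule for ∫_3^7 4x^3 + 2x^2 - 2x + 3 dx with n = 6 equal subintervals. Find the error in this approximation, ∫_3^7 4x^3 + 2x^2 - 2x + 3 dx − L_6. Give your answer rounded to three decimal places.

Exact integral: ∫_3^7 f(x) dx ≈ 2502.66667.
L_6 ≈ 2075.70370.
Error ≈ 2502.66667 − 2075.70370 ≈ 426.963.

426.963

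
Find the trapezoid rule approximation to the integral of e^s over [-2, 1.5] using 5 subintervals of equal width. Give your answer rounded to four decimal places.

Δs = (1.5 − (-2))/5 = 0.7.
f(-2) ≈ 0.1353, f(-1.3) ≈ 0.2725, f(-0.6) ≈ 0.5488, f(0.1) ≈ 1.1052, f(0.8) ≈ 2.2255, f(1.5) ≈ 4.4817.
T_5 = (Δs/2)·[f(s_0) + 2f(s_1) + ... + 2f(s_{4}) + f(s_5)].
Sum ≈ 4.5224.

4.5224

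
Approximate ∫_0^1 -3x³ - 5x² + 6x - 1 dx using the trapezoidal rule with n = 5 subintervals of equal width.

Δx = (1 − 0)/5 = 0.2.
f(0) = -1, f(0.2) = -0.024, f(0.4) = 0.408, f(0.6) = 0.152, f(0.8) = -0.936, f(1) = -3.
T_5 = (Δx/2)·[f(x_0) + 2f(x_1) + ... + 2f(x_{4}) + f(x_5)].
Sum = -0.48.

-0.48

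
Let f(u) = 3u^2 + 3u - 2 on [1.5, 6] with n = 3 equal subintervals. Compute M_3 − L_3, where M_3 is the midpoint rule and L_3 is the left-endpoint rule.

M_3 = 251.71875.
L_3 = 173.25.
M_3 − L_3 = 78.46875.

78.46875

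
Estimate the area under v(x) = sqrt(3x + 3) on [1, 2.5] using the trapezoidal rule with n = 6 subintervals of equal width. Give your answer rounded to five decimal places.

Δx = (2.5 − 1)/6 = 0.25.
v(1) ≈ 2.44949, v(1.25) ≈ 2.59808, v(1.5) ≈ 2.73861, v(1.75) ≈ 2.87228, v(2) ≈ 3.00000, v(2.25) ≈ 3.12250, v(2.5) ≈ 3.24037.
T_6 = (Δx/2)·[v(x_0) + 2v(x_1) + ... + 2v(x_{5}) + v(x_6)].
Sum ≈ 4.29410.

4.29410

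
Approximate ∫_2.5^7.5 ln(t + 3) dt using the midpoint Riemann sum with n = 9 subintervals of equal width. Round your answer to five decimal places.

Δt = (7.5 − 2.5)/9 = 5/9.
Midpoints: 25/9, 10/3, 35/9, 40/9, 5, 50/9, 55/9, 20/3, 65/9.
f(25/9) ≈ 1.75402, f(10/3) ≈ 1.84583, f(35/9) ≈ 1.92991, f(40/9) ≈ 2.00747, f(5) ≈ 2.07944, f(50/9) ≈ 2.14658, f(55/9) ≈ 2.20949, f(20/3) ≈ 2.26868, f(65/9) ≈ 2.32456.
Sum = Δt · [f(25/9) + f(10/3) + f(35/9) + ...].
Sum ≈ 10.31444.

10.31444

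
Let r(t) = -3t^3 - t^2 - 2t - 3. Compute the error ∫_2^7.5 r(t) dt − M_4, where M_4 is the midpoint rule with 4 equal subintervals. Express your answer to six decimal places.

Exact integral: ∫_2^7.5 r(t) dt ≈ -2567.75520833.
M_4 ≈ -2529.84423828.
Error ≈ -2567.75520833 − (-2529.84423828) ≈ -37.910970.

-37.910970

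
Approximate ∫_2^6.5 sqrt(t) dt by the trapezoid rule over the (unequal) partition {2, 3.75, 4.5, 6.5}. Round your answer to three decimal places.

9.124

Subinterval widths: 1.75, 0.75, 2.
f(2) ≈ 1.414, f(3.75) ≈ 1.936, f(4.5) ≈ 2.121, f(6.5) ≈ 2.550.
On each subinterval the trapezoid contributes (Δt_i/2)·[f(t_{i-1}) + f(t_i)].
Sum ≈ 9.124.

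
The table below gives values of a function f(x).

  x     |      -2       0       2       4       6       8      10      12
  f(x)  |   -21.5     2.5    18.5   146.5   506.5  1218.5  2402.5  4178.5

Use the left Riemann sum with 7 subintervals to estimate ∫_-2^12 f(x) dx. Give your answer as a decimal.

8547

Δx = 2.
Sum = 2·[(-21.5) + 2.5 + 18.5 + 146.5 + 506.5 + 1218.5 + 2402.5] = 8547.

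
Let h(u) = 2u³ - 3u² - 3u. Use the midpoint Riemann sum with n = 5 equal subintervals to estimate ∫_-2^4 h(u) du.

27.84

Δu = (4 − (-2))/5 = 1.2.
Midpoints: -1.4, -0.2, 1, 2.2, 3.4.
h(-1.4) = -7.168, h(-0.2) = 0.464, h(1) = -4, h(2.2) = 0.176, h(3.4) = 33.728.
Sum = Δu · [h(-1.4) + h(-0.2) + h(1) + h(2.2) + h(3.4)].
Sum = 27.84.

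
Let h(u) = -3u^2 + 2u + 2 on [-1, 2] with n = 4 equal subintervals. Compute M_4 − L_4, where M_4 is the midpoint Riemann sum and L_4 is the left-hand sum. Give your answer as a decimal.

M_4 = 0.421875.
L_4 = 0.28125.
M_4 − L_4 = 0.140625.

0.140625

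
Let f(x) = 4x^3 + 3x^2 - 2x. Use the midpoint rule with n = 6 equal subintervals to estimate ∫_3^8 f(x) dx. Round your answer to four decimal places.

Δx = (8 − 3)/6 = 5/6.
Midpoints: 41/12, 4.25, 61/12, 71/12, 6.75, 91/12.
f(41/12) = 40549/216, f(4.25) = 352.75, f(61/12) = 128039/216, f(71/12) = 49771/54, f(6.75) = 1353.375, f(91/12) = 205387/108.
Sum = Δx · [f(41/12) + f(4.25) + f(61/12) + ...].
Sum ≈ 4425.0347.

4425.0347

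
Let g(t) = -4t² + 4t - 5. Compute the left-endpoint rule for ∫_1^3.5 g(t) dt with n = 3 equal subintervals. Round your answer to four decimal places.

Δt = (3.5 − 1)/3 = 5/6.
Left endpoints: 1, 11/6, 8/3.
g(1) = -5, g(11/6) = -100/9, g(8/3) = -205/9.
Sum = Δt · [g(1) + g(11/6) + g(8/3)].
Sum ≈ -32.4074.

-32.4074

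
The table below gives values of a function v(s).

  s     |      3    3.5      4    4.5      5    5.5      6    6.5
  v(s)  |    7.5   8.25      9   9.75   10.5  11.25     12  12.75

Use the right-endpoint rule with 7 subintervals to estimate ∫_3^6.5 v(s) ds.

Δs = 0.5.
Sum = 0.5·[8.25 + 9 + 9.75 + 10.5 + 11.25 + 12 + 12.75] = 36.75.

36.75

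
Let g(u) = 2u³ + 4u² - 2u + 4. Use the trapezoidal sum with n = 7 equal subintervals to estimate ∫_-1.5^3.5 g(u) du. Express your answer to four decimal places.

Δu = (3.5 − (-1.5))/7 = 5/7.
g(-1.5) = 9.25, g(-11/14) = 9701/1372, g(-1/14) = 5711/1372, g(9/14) = 6721/1372, g(19/14) = 18731/1372, g(29/14) = 47741/1372, g(39/14) = 99751/1372, g(3.5) = 131.75.
T_7 = (Δu/2)·[g(u_0) + 2g(u_1) + ... + 2g(u_{6}) + g(u_7)].
Sum ≈ 148.4184.

148.4184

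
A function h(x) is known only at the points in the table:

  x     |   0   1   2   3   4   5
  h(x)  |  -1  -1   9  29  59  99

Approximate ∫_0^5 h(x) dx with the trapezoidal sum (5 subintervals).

Δx = 1.
T_5 = (1/2)·[(-1) + 2·(-1) + 2·9 + 2·29 + 2·59 + 99] = 145.

145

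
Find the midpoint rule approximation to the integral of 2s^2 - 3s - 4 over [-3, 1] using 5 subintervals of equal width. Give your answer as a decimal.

14.24

Δs = (1 − (-3))/5 = 0.8.
Midpoints: -2.6, -1.8, -1, -0.2, 0.6.
f(-2.6) = 17.32, f(-1.8) = 7.88, f(-1) = 1, f(-0.2) = -3.32, f(0.6) = -5.08.
Sum = Δs · [f(-2.6) + f(-1.8) + f(-1) + f(-0.2) + f(0.6)].
Sum = 14.24.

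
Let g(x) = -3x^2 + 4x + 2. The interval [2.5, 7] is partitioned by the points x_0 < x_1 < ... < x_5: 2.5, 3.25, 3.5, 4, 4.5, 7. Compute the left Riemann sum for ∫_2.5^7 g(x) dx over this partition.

-136.484375

Subinterval widths: 0.75, 0.25, 0.5, 0.5, 2.5.
Left endpoints: 2.5, 3.25, 3.5, 4, 4.5.
g(2.5) = -6.75, g(3.25) = -16.6875, g(3.5) = -20.75, g(4) = -30, g(4.5) = -40.75.
Sum = Σ Δx_i · g(x_i).
Sum = -136.484375.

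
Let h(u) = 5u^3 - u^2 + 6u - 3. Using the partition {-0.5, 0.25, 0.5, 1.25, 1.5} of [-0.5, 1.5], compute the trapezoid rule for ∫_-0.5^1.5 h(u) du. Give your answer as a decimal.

5.796875

Subinterval widths: 0.75, 0.25, 0.75, 0.25.
h(-0.5) = -6.875, h(0.25) = -1.484375, h(0.5) = 0.375, h(1.25) = 12.703125, h(1.5) = 20.625.
On each subinterval the trapezoid contributes (Δu_i/2)·[h(u_{i-1}) + h(u_i)].
Sum = 5.796875.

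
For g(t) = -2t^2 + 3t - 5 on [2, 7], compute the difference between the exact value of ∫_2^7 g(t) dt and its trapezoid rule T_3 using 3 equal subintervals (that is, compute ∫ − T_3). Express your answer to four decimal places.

4.6296

Exact integral: ∫_2^7 g(t) dt ≈ -180.833333.
T_3 ≈ -185.462963.
Error ≈ -180.833333 − (-185.462963) ≈ 4.6296.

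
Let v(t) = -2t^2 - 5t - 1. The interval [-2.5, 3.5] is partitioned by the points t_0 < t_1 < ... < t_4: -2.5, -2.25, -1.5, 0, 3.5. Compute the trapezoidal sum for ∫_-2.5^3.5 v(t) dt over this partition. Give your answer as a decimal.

-75.5625

Subinterval widths: 0.25, 0.75, 1.5, 3.5.
v(-2.5) = -1, v(-2.25) = 0.125, v(-1.5) = 2, v(0) = -1, v(3.5) = -43.
On each subinterval the trapezoid contributes (Δt_i/2)·[v(t_{i-1}) + v(t_i)].
Sum = -75.5625.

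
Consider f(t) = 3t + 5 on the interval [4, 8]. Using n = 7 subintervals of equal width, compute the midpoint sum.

92

Δt = (8 − 4)/7 = 4/7.
Midpoints: 30/7, 34/7, 38/7, 6, 46/7, 50/7, 54/7.
f(30/7) = 125/7, f(34/7) = 137/7, f(38/7) = 149/7, f(6) = 23, f(46/7) = 173/7, f(50/7) = 185/7, f(54/7) = 197/7.
Sum = Δt · [f(30/7) + f(34/7) + f(38/7) + ...].
Sum = 92.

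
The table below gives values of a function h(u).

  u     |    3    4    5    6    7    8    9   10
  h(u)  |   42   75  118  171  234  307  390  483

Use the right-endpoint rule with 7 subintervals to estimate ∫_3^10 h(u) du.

Δu = 1.
Sum = 1·[75 + 118 + 171 + 234 + 307 + 390 + 483] = 1778.

1778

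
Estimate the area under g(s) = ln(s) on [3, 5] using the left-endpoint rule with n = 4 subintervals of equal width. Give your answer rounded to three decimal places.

Δs = (5 − 3)/4 = 0.5.
Left endpoints: 3, 3.5, 4, 4.5.
g(3) ≈ 1.099, g(3.5) ≈ 1.253, g(4) ≈ 1.386, g(4.5) ≈ 1.504.
Sum = Δs · [g(3) + g(3.5) + g(4) + g(4.5)].
Sum ≈ 2.621.

2.621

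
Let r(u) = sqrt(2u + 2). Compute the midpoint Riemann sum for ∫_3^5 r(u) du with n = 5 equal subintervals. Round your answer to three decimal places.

Δu = (5 − 3)/5 = 0.4.
Midpoints: 3.2, 3.6, 4, 4.4, 4.8.
r(3.2) ≈ 2.898, r(3.6) ≈ 3.033, r(4) ≈ 3.162, r(4.4) ≈ 3.286, r(4.8) ≈ 3.406.
Sum = Δu · [r(3.2) + r(3.6) + r(4) + r(4.4) + r(4.8)].
Sum ≈ 6.314.

6.314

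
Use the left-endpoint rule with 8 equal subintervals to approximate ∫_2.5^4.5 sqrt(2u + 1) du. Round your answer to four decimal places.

Δu = (4.5 − 2.5)/8 = 0.25.
Left endpoints: 2.5, 2.75, 3, 3.25, 3.5, 3.75, 4, 4.25.
f(2.5) ≈ 2.4495, f(2.75) ≈ 2.5495, f(3) ≈ 2.6458, f(3.25) ≈ 2.7386, f(3.5) ≈ 2.8284, f(3.75) ≈ 2.9155, f(4) ≈ 3.0000, f(4.25) ≈ 3.0822.
Sum = Δu · [f(2.5) + f(2.75) + f(3) + ...].
Sum ≈ 5.5524.

5.5524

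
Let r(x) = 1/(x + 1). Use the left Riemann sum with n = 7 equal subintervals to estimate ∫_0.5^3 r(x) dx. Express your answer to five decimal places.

1.05927

Δx = (3 − 0.5)/7 = 5/14.
Left endpoints: 0.5, 6/7, 17/14, 11/7, 27/14, 16/7, 37/14.
r(0.5) = 2/3, r(6/7) = 7/13, r(17/14) = 14/31, r(11/7) = 7/18, r(27/14) = 14/41, r(16/7) = 7/23, r(37/14) = 14/51.
Sum = Δx · [r(0.5) + r(6/7) + r(17/14) + ...].
Sum ≈ 1.05927.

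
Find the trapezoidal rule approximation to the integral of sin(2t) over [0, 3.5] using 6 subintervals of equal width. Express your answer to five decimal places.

Δt = (3.5 − 0)/6 = 7/12.
f(0) ≈ 0.00000, f(7/12) ≈ 0.91944, f(7/6) ≈ 0.72309, f(1.75) ≈ -0.35078, f(7/3) ≈ -0.99895, f(35/12) ≈ -0.43483, f(3.5) ≈ 0.65699.
T_6 = (Δt/2)·[f(t_0) + 2f(t_1) + ... + 2f(t_{5}) + f(t_6)].
Sum ≈ 0.10876.

0.10876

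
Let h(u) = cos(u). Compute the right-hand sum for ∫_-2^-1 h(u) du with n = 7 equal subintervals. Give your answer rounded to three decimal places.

0.136

Δu = (-1 − (-2))/7 = 1/7.
Right endpoints: -13/7, -12/7, -11/7, -10/7, -9/7, -8/7, -1.
h(-13/7) ≈ -0.282, h(-12/7) ≈ -0.143, h(-11/7) ≈ -0.001, h(-10/7) ≈ 0.142, h(-9/7) ≈ 0.281, h(-8/7) ≈ 0.415, h(-1) ≈ 0.540.
Sum = Δu · [h(-13/7) + h(-12/7) + h(-11/7) + ...].
Sum ≈ 0.136.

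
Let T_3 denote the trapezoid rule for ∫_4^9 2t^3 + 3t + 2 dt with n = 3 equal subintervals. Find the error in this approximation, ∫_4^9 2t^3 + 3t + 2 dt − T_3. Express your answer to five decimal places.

-90.27778

Exact integral: ∫_4^9 f(t) dt = 3260.
T_3 ≈ 3350.2777778.
Error ≈ 3260 − 3350.2777778 ≈ -90.27778.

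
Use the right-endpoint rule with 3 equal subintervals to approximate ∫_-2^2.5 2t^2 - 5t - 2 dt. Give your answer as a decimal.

Δt = (2.5 − (-2))/3 = 1.5.
Right endpoints: -0.5, 1, 2.5.
f(-0.5) = 1, f(1) = -5, f(2.5) = -2.
Sum = Δt · [f(-0.5) + f(1) + f(2.5)].
Sum = -9.

-9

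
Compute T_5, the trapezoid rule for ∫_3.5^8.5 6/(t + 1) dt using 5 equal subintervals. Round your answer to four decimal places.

4.5023

Δt = (8.5 − 3.5)/5 = 1.
f(3.5) = 4/3, f(4.5) = 12/11, f(5.5) = 12/13, f(6.5) = 0.8, f(7.5) = 12/17, f(8.5) = 12/19.
T_5 = (Δt/2)·[f(t_0) + 2f(t_1) + ... + 2f(t_{4}) + f(t_5)].
Sum ≈ 4.5023.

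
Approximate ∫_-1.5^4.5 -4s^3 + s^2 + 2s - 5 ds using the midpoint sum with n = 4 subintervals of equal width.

Δs = (4.5 − (-1.5))/4 = 1.5.
Midpoints: -0.75, 0.75, 2.25, 3.75.
f(-0.75) = -4.25, f(0.75) = -4.625, f(2.25) = -41, f(3.75) = -194.375.
Sum = Δs · [f(-0.75) + f(0.75) + f(2.25) + f(3.75)].
Sum = -366.375.

-366.375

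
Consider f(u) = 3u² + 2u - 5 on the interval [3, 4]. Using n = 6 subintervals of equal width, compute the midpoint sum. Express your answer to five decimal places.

Δu = (4 − 3)/6 = 1/6.
Midpoints: 37/12, 3.25, 41/12, 43/12, 3.75, 47/12.
f(37/12) = 29.6875, f(3.25) = 33.1875, f(41/12) = 1769/48, f(43/12) = 40.6875, f(3.75) = 44.6875, f(47/12) = 2345/48.
Sum = Δu · [f(37/12) + f(3.25) + f(41/12) + ...].
Sum ≈ 38.99306.

38.99306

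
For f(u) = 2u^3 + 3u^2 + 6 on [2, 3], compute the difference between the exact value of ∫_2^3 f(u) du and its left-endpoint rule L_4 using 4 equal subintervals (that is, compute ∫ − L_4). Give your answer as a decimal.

6.4375

Exact integral: ∫_2^3 f(u) du = 57.5.
L_4 = 51.0625.
Error = 57.5 − 51.0625 = 6.4375.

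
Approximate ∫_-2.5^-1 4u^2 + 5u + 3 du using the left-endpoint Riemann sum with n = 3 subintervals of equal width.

Δu = (-1 − (-2.5))/3 = 0.5.
Left endpoints: -2.5, -2, -1.5.
f(-2.5) = 15.5, f(-2) = 9, f(-1.5) = 4.5.
Sum = Δu · [f(-2.5) + f(-2) + f(-1.5)].
Sum = 14.5.

14.5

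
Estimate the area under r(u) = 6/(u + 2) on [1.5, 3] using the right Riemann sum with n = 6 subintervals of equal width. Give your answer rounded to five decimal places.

Δu = (3 − 1.5)/6 = 0.25.
Right endpoints: 1.75, 2, 2.25, 2.5, 2.75, 3.
r(1.75) = 1.6, r(2) = 1.5, r(2.25) = 24/17, r(2.5) = 4/3, r(2.75) = 24/19, r(3) = 1.2.
Sum = Δu · [r(1.75) + r(2) + r(2.25) + ...].
Sum ≈ 2.07706.

2.07706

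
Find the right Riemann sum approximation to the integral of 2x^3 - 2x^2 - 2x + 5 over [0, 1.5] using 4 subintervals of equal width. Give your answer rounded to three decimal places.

5.479

Δx = (1.5 − 0)/4 = 0.375.
Right endpoints: 0.375, 0.75, 1.125, 1.5.
f(0.375) = 4.07421875, f(0.75) = 3.21875, f(1.125) = 3.06640625, f(1.5) = 4.25.
Sum = Δx · [f(0.375) + f(0.75) + f(1.125) + f(1.5)].
Sum ≈ 5.479.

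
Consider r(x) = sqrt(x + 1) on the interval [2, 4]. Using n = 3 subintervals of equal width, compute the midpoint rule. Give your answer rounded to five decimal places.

Δx = (4 − 2)/3 = 2/3.
Midpoints: 7/3, 3, 11/3.
r(7/3) ≈ 1.82574, r(3) ≈ 2.00000, r(11/3) ≈ 2.16025.
Sum = Δx · [r(7/3) + r(3) + r(11/3)].
Sum ≈ 3.99066.

3.99066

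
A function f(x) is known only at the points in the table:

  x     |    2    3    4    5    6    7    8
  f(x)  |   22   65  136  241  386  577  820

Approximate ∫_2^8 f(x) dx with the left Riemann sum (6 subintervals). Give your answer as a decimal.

1427

Δx = 1.
Sum = 1·[22 + 65 + 136 + 241 + 386 + 577] = 1427.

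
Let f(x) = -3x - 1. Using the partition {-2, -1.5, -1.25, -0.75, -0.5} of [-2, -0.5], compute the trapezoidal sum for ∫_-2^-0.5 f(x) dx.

4.125

Subinterval widths: 0.5, 0.25, 0.5, 0.25.
f(-2) = 5, f(-1.5) = 3.5, f(-1.25) = 2.75, f(-0.75) = 1.25, f(-0.5) = 0.5.
On each subinterval the trapezoid contributes (Δx_i/2)·[f(x_{i-1}) + f(x_i)].
Sum = 4.125.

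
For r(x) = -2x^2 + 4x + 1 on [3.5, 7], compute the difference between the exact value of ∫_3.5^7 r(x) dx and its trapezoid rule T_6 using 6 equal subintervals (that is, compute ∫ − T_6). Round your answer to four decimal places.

0.3970

Exact integral: ∫_3.5^7 r(x) dx ≈ -123.083333.
T_6 ≈ -123.480324.
Error ≈ -123.083333 − (-123.480324) ≈ 0.3970.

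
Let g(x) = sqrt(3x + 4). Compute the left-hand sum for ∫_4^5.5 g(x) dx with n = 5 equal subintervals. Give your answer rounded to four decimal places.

6.3245

Δx = (5.5 − 4)/5 = 0.3.
Left endpoints: 4, 4.3, 4.6, 4.9, 5.2.
g(4) ≈ 4.0000, g(4.3) ≈ 4.1110, g(4.6) ≈ 4.2190, g(4.9) ≈ 4.3243, g(5.2) ≈ 4.4272.
Sum = Δx · [g(4) + g(4.3) + g(4.6) + g(4.9) + g(5.2)].
Sum ≈ 6.3245.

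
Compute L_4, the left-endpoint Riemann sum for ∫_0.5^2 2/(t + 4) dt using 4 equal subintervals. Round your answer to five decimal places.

Δt = (2 − 0.5)/4 = 0.375.
Left endpoints: 0.5, 0.875, 1.25, 1.625.
f(0.5) = 4/9, f(0.875) = 16/39, f(1.25) = 8/21, f(1.625) = 16/45.
Sum = Δt · [f(0.5) + f(0.875) + f(1.25) + f(1.625)].
Sum ≈ 0.59670.

0.59670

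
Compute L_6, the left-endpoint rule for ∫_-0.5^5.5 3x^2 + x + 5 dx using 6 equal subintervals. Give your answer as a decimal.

166.5

Δx = (5.5 − (-0.5))/6 = 1.
Left endpoints: -0.5, 0.5, 1.5, 2.5, 3.5, 4.5.
f(-0.5) = 5.25, f(0.5) = 6.25, f(1.5) = 13.25, f(2.5) = 26.25, f(3.5) = 45.25, f(4.5) = 70.25.
Sum = Δx · [f(-0.5) + f(0.5) + f(1.5) + ...].
Sum = 166.5.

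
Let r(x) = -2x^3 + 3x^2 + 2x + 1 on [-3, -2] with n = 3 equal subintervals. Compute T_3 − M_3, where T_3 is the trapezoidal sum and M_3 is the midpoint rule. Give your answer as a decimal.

T_3 ≈ 47.833333.
M_3 ≈ 47.333333.
T_3 − M_3 = 0.5.

0.5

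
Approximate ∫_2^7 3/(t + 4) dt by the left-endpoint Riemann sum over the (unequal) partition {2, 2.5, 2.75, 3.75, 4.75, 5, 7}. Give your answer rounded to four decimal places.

Subinterval widths: 0.5, 0.25, 1, 1, 0.25, 2.
Left endpoints: 2, 2.5, 2.75, 3.75, 4.75, 5.
f(2) = 0.5, f(2.5) = 6/13, f(2.75) = 4/9, f(3.75) = 12/31, f(4.75) = 12/35, f(5) = 1/3.
Sum = Σ Δt_i · f(t_i).
Sum ≈ 1.9493.

1.9493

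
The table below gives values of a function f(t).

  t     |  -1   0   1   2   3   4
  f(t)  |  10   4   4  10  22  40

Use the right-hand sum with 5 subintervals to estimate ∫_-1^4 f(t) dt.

80

Δt = 1.
Sum = 1·[4 + 4 + 10 + 22 + 40] = 80.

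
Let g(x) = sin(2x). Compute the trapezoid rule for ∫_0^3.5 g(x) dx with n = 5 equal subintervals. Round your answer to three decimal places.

Δx = (3.5 − 0)/5 = 0.7.
g(0) ≈ 0.000, g(0.7) ≈ 0.985, g(1.4) ≈ 0.335, g(2.1) ≈ -0.872, g(2.8) ≈ -0.631, g(3.5) ≈ 0.657.
T_5 = (Δx/2)·[g(x_0) + 2g(x_1) + ... + 2g(x_{4}) + g(x_5)].
Sum ≈ 0.102.

0.102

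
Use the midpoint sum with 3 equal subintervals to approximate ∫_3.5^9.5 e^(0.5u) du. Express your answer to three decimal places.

210.767

Δu = (9.5 − 3.5)/3 = 2.
Midpoints: 4.5, 6.5, 8.5.
f(4.5) ≈ 9.488, f(6.5) ≈ 25.790, f(8.5) ≈ 70.105.
Sum = Δu · [f(4.5) + f(6.5) + f(8.5)].
Sum ≈ 210.767.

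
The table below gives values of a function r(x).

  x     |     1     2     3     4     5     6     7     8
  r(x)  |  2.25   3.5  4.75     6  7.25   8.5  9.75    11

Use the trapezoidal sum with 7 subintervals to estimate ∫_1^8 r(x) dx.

46.375

Δx = 1.
T_7 = (1/2)·[2.25 + 2·3.5 + 2·4.75 + 2·6 + 2·7.25 + 2·8.5 + 2·9.75 + 11] = 46.375.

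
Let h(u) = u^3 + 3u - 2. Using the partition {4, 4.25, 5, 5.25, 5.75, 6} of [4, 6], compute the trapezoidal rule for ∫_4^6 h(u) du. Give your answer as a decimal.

287.4375

Subinterval widths: 0.25, 0.75, 0.25, 0.5, 0.25.
h(4) = 74, h(4.25) = 87.515625, h(5) = 138, h(5.25) = 158.453125, h(5.75) = 205.359375, h(6) = 232.
On each subinterval the trapezoid contributes (Δu_i/2)·[h(u_{i-1}) + h(u_i)].
Sum = 287.4375.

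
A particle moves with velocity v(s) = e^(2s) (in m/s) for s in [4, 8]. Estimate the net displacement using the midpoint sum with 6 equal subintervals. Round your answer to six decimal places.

4128854.846574

Δs = (8 − 4)/6 = 2/3.
Midpoints: 13/3, 5, 17/3, 19/3, 7, 23/3.
v(13/3) ≈ 5806.113346, v(5) ≈ 22026.465795, v(17/3) ≈ 83561.096119, v(19/3) ≈ 317003.047592, v(7) ≈ 1202604.284165, v(23/3) ≈ 4562281.262844.
Sum = Δs · [v(13/3) + v(5) + v(17/3) + ...].
Sum ≈ 4128854.846574.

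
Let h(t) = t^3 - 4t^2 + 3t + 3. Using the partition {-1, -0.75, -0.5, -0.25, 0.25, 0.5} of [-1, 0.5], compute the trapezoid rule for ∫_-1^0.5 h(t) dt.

Subinterval widths: 0.25, 0.25, 0.25, 0.5, 0.25.
h(-1) = -5, h(-0.75) = -1.921875, h(-0.5) = 0.375, h(-0.25) = 1.984375, h(0.25) = 3.515625, h(0.5) = 3.625.
On each subinterval the trapezoid contributes (Δt_i/2)·[h(t_{i-1}) + h(t_i)].
Sum = 1.50390625.

1.50390625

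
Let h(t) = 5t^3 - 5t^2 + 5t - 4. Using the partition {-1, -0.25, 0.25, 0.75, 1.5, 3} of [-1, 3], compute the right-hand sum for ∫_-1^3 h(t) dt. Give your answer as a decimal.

152.14453125

Subinterval widths: 0.75, 0.5, 0.5, 0.75, 1.5.
Right endpoints: -0.25, 0.25, 0.75, 1.5, 3.
h(-0.25) = -5.640625, h(0.25) = -2.984375, h(0.75) = -0.953125, h(1.5) = 9.125, h(3) = 101.
Sum = Σ Δt_i · h(t_i).
Sum = 152.14453125.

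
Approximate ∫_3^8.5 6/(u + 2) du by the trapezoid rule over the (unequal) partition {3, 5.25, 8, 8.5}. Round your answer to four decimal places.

Subinterval widths: 2.25, 2.75, 0.5.
f(3) = 1.2, f(5.25) = 24/29, f(8) = 0.6, f(8.5) = 4/7.
On each subinterval the trapezoid contributes (Δu_i/2)·[f(u_{i-1}) + f(u_i)].
Sum ≈ 4.5368.

4.5368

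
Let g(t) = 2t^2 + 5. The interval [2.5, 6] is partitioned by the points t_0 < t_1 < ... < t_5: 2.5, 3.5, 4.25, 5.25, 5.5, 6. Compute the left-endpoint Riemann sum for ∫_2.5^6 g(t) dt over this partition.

128.53125

Subinterval widths: 1, 0.75, 1, 0.25, 0.5.
Left endpoints: 2.5, 3.5, 4.25, 5.25, 5.5.
g(2.5) = 17.5, g(3.5) = 29.5, g(4.25) = 41.125, g(5.25) = 60.125, g(5.5) = 65.5.
Sum = Σ Δt_i · g(t_i).
Sum = 128.53125.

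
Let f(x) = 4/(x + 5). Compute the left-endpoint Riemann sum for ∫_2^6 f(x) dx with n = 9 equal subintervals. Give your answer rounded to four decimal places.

1.8549

Δx = (6 − 2)/9 = 4/9.
Left endpoints: 2, 22/9, 26/9, 10/3, 34/9, 38/9, 14/3, 46/9, 50/9.
f(2) = 4/7, f(22/9) = 36/67, f(26/9) = 36/71, f(10/3) = 0.48, f(34/9) = 36/79, f(38/9) = 36/83, f(14/3) = 12/29, f(46/9) = 36/91, f(50/9) = 36/95.
Sum = Δx · [f(2) + f(22/9) + f(26/9) + ...].
Sum ≈ 1.8549.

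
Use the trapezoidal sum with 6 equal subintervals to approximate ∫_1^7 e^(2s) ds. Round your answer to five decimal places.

Δs = (7 − 1)/6 = 1.
f(1) ≈ 7.38906, f(2) ≈ 54.59815, f(3) ≈ 403.42879, f(4) ≈ 2980.95799, f(5) ≈ 22026.46579, f(6) ≈ 162754.79142, f(7) ≈ 1202604.28416.
T_6 = (Δs/2)·[f(s_0) + 2f(s_1) + ... + 2f(s_{5}) + f(s_6)].
Sum ≈ 789526.07875.

789526.07875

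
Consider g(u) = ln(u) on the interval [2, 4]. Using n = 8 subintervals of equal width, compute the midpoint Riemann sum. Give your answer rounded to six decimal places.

Δu = (4 − 2)/8 = 0.25.
Midpoints: 2.125, 2.375, 2.625, 2.875, 3.125, 3.375, 3.625, 3.875.
g(2.125) ≈ 0.753772, g(2.375) ≈ 0.864997, g(2.625) ≈ 0.965081, g(2.875) ≈ 1.056053, g(3.125) ≈ 1.139434, g(3.375) ≈ 1.216395, g(3.625) ≈ 1.287854, g(3.875) ≈ 1.354546.
Sum = Δu · [g(2.125) + g(2.375) + g(2.625) + ...].
Sum ≈ 2.159533.

2.159533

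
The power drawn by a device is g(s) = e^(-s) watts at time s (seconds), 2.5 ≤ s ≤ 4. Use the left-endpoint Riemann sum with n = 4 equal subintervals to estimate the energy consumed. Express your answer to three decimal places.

0.076

Δs = (4 − 2.5)/4 = 0.375.
Left endpoints: 2.5, 2.875, 3.25, 3.625.
g(2.5) ≈ 0.082, g(2.875) ≈ 0.056, g(3.25) ≈ 0.039, g(3.625) ≈ 0.027.
Sum = Δs · [g(2.5) + g(2.875) + g(3.25) + g(3.625)].
Sum ≈ 0.076.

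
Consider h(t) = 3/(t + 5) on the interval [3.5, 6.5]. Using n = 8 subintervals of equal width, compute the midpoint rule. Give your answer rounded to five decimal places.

0.90673

Δt = (6.5 − 3.5)/8 = 0.375.
Midpoints: 3.6875, 4.0625, 4.4375, 4.8125, 5.1875, 5.5625, 5.9375, 6.3125.
h(3.6875) = 48/139, h(4.0625) = 48/145, h(4.4375) = 48/151, h(4.8125) = 48/157, h(5.1875) = 48/163, h(5.5625) = 48/169, h(5.9375) = 48/175, h(6.3125) = 48/181.
Sum = Δt · [h(3.6875) + h(4.0625) + h(4.4375) + ...].
Sum ≈ 0.90673.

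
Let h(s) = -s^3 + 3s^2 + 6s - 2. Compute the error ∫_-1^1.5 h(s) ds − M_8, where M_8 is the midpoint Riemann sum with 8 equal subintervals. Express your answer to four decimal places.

0.0458

Exact integral: ∫_-1^1.5 h(s) ds = 2.109375.
M_8 ≈ 2.063599.
Error ≈ 2.109375 − 2.063599 ≈ 0.0458.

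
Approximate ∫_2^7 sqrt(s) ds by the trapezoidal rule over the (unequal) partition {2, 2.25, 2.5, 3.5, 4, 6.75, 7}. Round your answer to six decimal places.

10.420943

Subinterval widths: 0.25, 0.25, 1, 0.5, 2.75, 0.25.
f(2) ≈ 1.414214, f(2.25) ≈ 1.500000, f(2.5) ≈ 1.581139, f(3.5) ≈ 1.870829, f(4) ≈ 2.000000, f(6.75) ≈ 2.598076, f(7) ≈ 2.645751.
On each subinterval the trapezoid contributes (Δs_i/2)·[f(s_{i-1}) + f(s_i)].
Sum ≈ 10.420943.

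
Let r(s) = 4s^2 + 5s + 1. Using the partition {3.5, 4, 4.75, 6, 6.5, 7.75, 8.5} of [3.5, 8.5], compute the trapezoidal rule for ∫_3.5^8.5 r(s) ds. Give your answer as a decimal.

Subinterval widths: 0.5, 0.75, 1.25, 0.5, 1.25, 0.75.
r(3.5) = 67.5, r(4) = 85, r(4.75) = 115, r(6) = 175, r(6.5) = 202.5, r(7.75) = 280, r(8.5) = 332.5.
On each subinterval the trapezoid contributes (Δs_i/2)·[r(s_{i-1}) + r(s_i)].
Sum = 920.

920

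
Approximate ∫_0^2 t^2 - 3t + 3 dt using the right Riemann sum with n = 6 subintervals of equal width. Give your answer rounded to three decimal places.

Δt = (2 − 0)/6 = 1/3.
Right endpoints: 1/3, 2/3, 1, 4/3, 5/3, 2.
f(1/3) = 19/9, f(2/3) = 13/9, f(1) = 1, f(4/3) = 7/9, f(5/3) = 7/9, f(2) = 1.
Sum = Δt · [f(1/3) + f(2/3) + f(1) + ...].
Sum ≈ 2.370.

2.370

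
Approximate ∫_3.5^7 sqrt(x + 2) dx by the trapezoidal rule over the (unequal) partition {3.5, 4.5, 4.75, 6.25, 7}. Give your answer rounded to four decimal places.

Subinterval widths: 1, 0.25, 1.5, 0.75.
f(3.5) ≈ 2.3452, f(4.5) ≈ 2.5495, f(4.75) ≈ 2.5981, f(6.25) ≈ 2.8723, f(7) ≈ 3.0000.
On each subinterval the trapezoid contributes (Δx_i/2)·[f(x_{i-1}) + f(x_i)].
Sum ≈ 9.3957.

9.3957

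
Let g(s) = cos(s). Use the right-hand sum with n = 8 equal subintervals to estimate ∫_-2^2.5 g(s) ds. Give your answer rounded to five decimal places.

1.35952

Δs = (2.5 − (-2))/8 = 0.5625.
Right endpoints: -1.4375, -0.875, -0.3125, 0.25, 0.8125, 1.375, 1.9375, 2.5.
g(-1.4375) ≈ 0.13290, g(-0.875) ≈ 0.64100, g(-0.3125) ≈ 0.95157, g(0.25) ≈ 0.96891, g(0.8125) ≈ 0.68769, g(1.375) ≈ 0.19455, g(1.9375) ≈ -0.35854, g(2.5) ≈ -0.80114.
Sum = Δs · [g(-1.4375) + g(-0.875) + g(-0.3125) + ...].
Sum ≈ 1.35952.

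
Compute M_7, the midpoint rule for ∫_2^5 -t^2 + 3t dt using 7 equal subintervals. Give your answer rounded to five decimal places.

-7.45408

Δt = (5 − 2)/7 = 3/7.
Midpoints: 31/14, 37/14, 43/14, 3.5, 55/14, 61/14, 67/14.
f(31/14) = 341/196, f(37/14) = 185/196, f(43/14) = -43/196, f(3.5) = -1.75, f(55/14) = -715/196, f(61/14) = -1159/196, f(67/14) = -1675/196.
Sum = Δt · [f(31/14) + f(37/14) + f(43/14) + ...].
Sum ≈ -7.45408.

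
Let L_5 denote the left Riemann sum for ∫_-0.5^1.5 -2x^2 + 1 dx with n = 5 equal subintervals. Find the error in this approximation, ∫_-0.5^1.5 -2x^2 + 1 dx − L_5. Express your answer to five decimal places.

-0.69333

Exact integral: ∫_-0.5^1.5 f(x) dx ≈ -0.3333333.
L_5 = 0.36.
Error ≈ -0.3333333 − 0.36 ≈ -0.69333.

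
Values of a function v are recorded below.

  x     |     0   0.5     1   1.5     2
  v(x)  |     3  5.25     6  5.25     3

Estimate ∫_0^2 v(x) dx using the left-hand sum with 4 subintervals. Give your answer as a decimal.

Δx = 0.5.
Sum = 0.5·[3 + 5.25 + 6 + 5.25] = 9.75.

9.75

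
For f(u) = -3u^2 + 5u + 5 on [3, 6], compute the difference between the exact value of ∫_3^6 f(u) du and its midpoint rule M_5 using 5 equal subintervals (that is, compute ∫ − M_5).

-0.27

Exact integral: ∫_3^6 f(u) du = -106.5.
M_5 = -106.23.
Error = -106.5 − (-106.23) = -0.27.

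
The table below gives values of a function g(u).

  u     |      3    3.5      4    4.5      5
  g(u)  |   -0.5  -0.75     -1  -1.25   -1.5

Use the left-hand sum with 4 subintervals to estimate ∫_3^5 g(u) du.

Δu = 0.5.
Sum = 0.5·[(-0.5) + (-0.75) + (-1) + (-1.25)] = -1.75.

-1.75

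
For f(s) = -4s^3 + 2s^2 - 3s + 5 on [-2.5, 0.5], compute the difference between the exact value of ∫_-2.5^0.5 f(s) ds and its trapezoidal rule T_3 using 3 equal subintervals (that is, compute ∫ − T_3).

-7

Exact integral: ∫_-2.5^0.5 f(s) ds = 73.5.
T_3 = 80.5.
Error = 73.5 − 80.5 = -7.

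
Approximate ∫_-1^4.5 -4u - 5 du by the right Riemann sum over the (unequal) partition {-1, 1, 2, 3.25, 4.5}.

-82.25

Subinterval widths: 2, 1, 1.25, 1.25.
Right endpoints: 1, 2, 3.25, 4.5.
f(1) = -9, f(2) = -13, f(3.25) = -18, f(4.5) = -23.
Sum = Σ Δu_i · f(u_i).
Sum = -82.25.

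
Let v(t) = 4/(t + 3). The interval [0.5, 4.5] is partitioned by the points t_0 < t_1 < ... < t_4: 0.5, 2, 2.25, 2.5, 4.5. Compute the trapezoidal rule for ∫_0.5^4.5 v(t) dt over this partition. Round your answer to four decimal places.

Subinterval widths: 1.5, 0.25, 0.25, 2.
v(0.5) = 8/7, v(2) = 0.8, v(2.25) = 16/21, v(2.5) = 8/11, v(4.5) = 8/15.
On each subinterval the trapezoid contributes (Δt_i/2)·[v(t_{i-1}) + v(t_i)].
Sum ≈ 3.0991.

3.0991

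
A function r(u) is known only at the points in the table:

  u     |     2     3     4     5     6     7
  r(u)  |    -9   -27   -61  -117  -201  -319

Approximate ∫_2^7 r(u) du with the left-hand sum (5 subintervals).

Δu = 1.
Sum = 1·[(-9) + (-27) + (-61) + (-117) + (-201)] = -415.

-415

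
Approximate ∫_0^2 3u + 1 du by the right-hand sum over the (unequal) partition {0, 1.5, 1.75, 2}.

Subinterval widths: 1.5, 0.25, 0.25.
Right endpoints: 1.5, 1.75, 2.
f(1.5) = 5.5, f(1.75) = 6.25, f(2) = 7.
Sum = Σ Δu_i · f(u_i).
Sum = 11.5625.

11.5625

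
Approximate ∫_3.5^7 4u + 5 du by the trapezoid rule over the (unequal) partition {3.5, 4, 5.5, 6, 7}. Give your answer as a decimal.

91

Subinterval widths: 0.5, 1.5, 0.5, 1.
f(3.5) = 19, f(4) = 21, f(5.5) = 27, f(6) = 29, f(7) = 33.
On each subinterval the trapezoid contributes (Δu_i/2)·[f(u_{i-1}) + f(u_i)].
Sum = 91.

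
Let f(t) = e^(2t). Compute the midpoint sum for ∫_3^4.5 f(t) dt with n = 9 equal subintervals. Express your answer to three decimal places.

3832.062

Δt = (4.5 − 3)/9 = 1/6.
Midpoints: 37/12, 3.25, 41/12, 43/12, 3.75, 47/12, 49/12, 4.25, 53/12.
f(37/12) ≈ 476.595, f(3.25) ≈ 665.142, f(41/12) ≈ 928.280, f(43/12) ≈ 1295.519, f(3.75) ≈ 1808.042, f(47/12) ≈ 2523.326, f(49/12) ≈ 3521.586, f(4.25) ≈ 4914.769, f(53/12) ≈ 6859.112.
Sum = Δt · [f(37/12) + f(3.25) + f(41/12) + ...].
Sum ≈ 3832.062.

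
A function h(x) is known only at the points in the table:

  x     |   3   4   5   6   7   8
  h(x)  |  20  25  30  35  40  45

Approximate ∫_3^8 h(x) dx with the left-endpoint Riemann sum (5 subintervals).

150

Δx = 1.
Sum = 1·[20 + 25 + 30 + 35 + 40] = 150.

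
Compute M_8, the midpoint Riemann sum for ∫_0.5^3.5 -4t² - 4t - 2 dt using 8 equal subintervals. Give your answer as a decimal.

-86.859375

Δt = (3.5 − 0.5)/8 = 0.375.
Midpoints: 0.6875, 1.0625, 1.4375, 1.8125, 2.1875, 2.5625, 2.9375, 3.3125.
f(0.6875) = -6.640625, f(1.0625) = -10.765625, f(1.4375) = -16.015625, f(1.8125) = -22.390625, f(2.1875) = -29.890625, f(2.5625) = -38.515625, f(2.9375) = -48.265625, f(3.3125) = -59.140625.
Sum = Δt · [f(0.6875) + f(1.0625) + f(1.4375) + ...].
Sum = -86.859375.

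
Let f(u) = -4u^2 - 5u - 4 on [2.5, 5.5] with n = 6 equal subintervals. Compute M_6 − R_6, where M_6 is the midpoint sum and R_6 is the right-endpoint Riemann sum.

M_6 = -272.75.
R_6 = -301.25.
M_6 − R_6 = 28.5.

28.5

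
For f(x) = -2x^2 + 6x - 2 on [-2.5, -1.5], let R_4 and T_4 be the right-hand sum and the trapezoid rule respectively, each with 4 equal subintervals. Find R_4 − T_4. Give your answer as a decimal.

R_4 = -20.4375.
T_4 = -22.1875.
R_4 − T_4 = 1.75.

1.75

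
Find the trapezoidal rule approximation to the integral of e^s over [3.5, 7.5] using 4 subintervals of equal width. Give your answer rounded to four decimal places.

1920.4296

Δs = (7.5 − 3.5)/4 = 1.
f(3.5) ≈ 33.1155, f(4.5) ≈ 90.0171, f(5.5) ≈ 244.6919, f(6.5) ≈ 665.1416, f(7.5) ≈ 1808.0424.
T_4 = (Δs/2)·[f(s_0) + 2f(s_1) + 2f(s_2) + 2f(s_3) + f(s_4)].
Sum ≈ 1920.4296.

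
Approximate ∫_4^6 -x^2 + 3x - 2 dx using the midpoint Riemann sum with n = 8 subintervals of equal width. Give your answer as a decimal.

-24.65625

Δx = (6 − 4)/8 = 0.25.
Midpoints: 4.125, 4.375, 4.625, 4.875, 5.125, 5.375, 5.625, 5.875.
f(4.125) = -6.640625, f(4.375) = -8.015625, f(4.625) = -9.515625, f(4.875) = -11.140625, f(5.125) = -12.890625, f(5.375) = -14.765625, f(5.625) = -16.765625, f(5.875) = -18.890625.
Sum = Δx · [f(4.125) + f(4.375) + f(4.625) + ...].
Sum = -24.65625.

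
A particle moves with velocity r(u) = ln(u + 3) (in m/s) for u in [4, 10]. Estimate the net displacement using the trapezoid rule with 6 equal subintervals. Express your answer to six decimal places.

Δu = (10 − 4)/6 = 1.
r(4) ≈ 1.945910, r(5) ≈ 2.079442, r(6) ≈ 2.197225, r(7) ≈ 2.302585, r(8) ≈ 2.397895, r(9) ≈ 2.484907, r(10) ≈ 2.564949.
T_6 = (Δu/2)·[r(u_0) + 2r(u_1) + ... + 2r(u_{5}) + r(u_6)].
Sum ≈ 13.717483.

13.717483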